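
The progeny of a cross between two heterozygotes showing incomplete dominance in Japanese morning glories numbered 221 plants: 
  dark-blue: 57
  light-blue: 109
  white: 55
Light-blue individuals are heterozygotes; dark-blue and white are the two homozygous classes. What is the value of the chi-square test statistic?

With incomplete dominance, a heterozygote × heterozygote cross gives a 1:2:1 phenotypic ratio.
Total ratio parts = 4. Expected numbers out of 221:
  dark-blue: 221 × 1/4 = 55.25
  light-blue: 221 × 2/4 = 110.5
  white: 221 × 1/4 = 55.25
χ² = Σ (O − E)² / E
  dark-blue: (57 − 55.25)² / 55.25 = 0.0554
  light-blue: (109 − 110.5)² / 110.5 = 0.0204
  white: (55 − 55.25)² / 55.25 = 0.0011
χ² = 0.0554 + 0.0204 + 0.0011 = 0.0769 ≈ 0.077

0.077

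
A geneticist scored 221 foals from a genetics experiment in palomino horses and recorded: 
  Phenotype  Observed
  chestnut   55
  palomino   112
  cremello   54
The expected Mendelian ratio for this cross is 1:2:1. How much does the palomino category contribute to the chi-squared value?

Total ratio parts = 4. Expected numbers out of 221:
  chestnut: 221 × 1/4 = 55.25
  palomino: 221 × 2/4 = 110.5
  cremello: 221 × 1/4 = 55.25
Contribution of palomino: (112 − 110.5)² / 110.5 = 0.0204

0.020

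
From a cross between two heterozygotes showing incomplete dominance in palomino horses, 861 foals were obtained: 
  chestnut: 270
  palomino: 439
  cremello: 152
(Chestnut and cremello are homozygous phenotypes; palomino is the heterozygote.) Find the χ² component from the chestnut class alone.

13.926

With incomplete dominance, a heterozygote × heterozygote cross gives a 1:2:1 phenotypic ratio.
Total ratio parts = 4. Expected numbers out of 861:
  chestnut: 861 × 1/4 = 215.25
  palomino: 861 × 2/4 = 430.5
  cremello: 861 × 1/4 = 215.25
Contribution of chestnut: (270 − 215.25)² / 215.25 = 13.9260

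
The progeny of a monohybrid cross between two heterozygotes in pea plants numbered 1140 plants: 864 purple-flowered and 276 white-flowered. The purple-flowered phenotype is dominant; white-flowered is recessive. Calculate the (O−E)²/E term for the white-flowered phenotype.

0.284

For a monohybrid cross between heterozygotes with complete dominance, the expected phenotypic ratio is 3:1.
Expected counts for N = 1140 under a 3:1 ratio (total parts = 4):
  purple-flowered: 1140 × 3/4 = 855
  white-flowered: 1140 × 1/4 = 285
Contribution of white-flowered: (276 − 285)² / 285 = 0.2842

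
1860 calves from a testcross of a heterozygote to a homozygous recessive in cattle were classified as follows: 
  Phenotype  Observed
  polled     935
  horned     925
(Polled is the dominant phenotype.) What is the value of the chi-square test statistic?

0.054

A testcross of a heterozygote (Aa × aa) gives a 1:1 phenotypic ratio.
The 1:1 ratio has 2 parts, so with N = 1860 the expected counts are:
  polled: 1860 × 1/2 = 930
  horned: 1860 × 1/2 = 930
χ² = Σ (O − E)² / E
  polled: (935 − 930)² / 930 = 0.0269
  horned: (925 − 930)² / 930 = 0.0269
χ² = 0.0269 + 0.0269 = 0.0538 ≈ 0.054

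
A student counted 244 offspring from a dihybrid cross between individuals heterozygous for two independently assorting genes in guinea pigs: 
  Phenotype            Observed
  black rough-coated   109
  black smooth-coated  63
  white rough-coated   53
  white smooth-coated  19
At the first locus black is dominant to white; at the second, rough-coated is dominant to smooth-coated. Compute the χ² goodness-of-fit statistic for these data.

A dihybrid F₂ with independent assortment and complete dominance at both loci gives a 9:3:3:1 phenotypic ratio.
Expected counts for N = 244 under a 9:3:3:1 ratio (total parts = 16):
  black rough-coated: 244 × 9/16 = 137.25
  black smooth-coated: 244 × 3/16 = 45.75
  white rough-coated: 244 × 3/16 = 45.75
  white smooth-coated: 244 × 1/16 = 15.25
χ² = Σ (O − E)² / E
  black rough-coated: (109 − 137.25)² / 137.25 = 5.8147
  black smooth-coated: (63 − 45.75)² / 45.75 = 6.5041
  white rough-coated: (53 − 45.75)² / 45.75 = 1.1489
  white smooth-coated: (19 − 15.25)² / 15.25 = 0.9221
χ² = 5.8147 + 6.5041 + 1.1489 + 0.9221 = 14.3898 ≈ 14.390

14.390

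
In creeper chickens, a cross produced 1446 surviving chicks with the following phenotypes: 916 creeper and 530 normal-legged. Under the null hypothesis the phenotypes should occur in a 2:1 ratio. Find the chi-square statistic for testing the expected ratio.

Expected counts for N = 1446 under a 2:1 ratio (total parts = 3):
  creeper: 1446 × 2/3 = 964
  normal-legged: 1446 × 1/3 = 482
χ² = Σ (O − E)² / E
  creeper: (916 − 964)² / 964 = 2.3900
  normal-legged: (530 − 482)² / 482 = 4.7801
χ² = 2.3900 + 4.7801 = 7.1701 ≈ 7.170

7.170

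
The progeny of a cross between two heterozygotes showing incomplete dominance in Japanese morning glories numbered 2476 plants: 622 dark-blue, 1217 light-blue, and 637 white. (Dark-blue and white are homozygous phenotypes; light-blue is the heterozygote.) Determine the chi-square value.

0.894

With incomplete dominance, a heterozygote × heterozygote cross gives a 1:2:1 phenotypic ratio.
The 1:2:1 ratio has 4 parts, so with N = 2476 the expected counts are:
  dark-blue: 2476 × 1/4 = 619
  light-blue: 2476 × 2/4 = 1238
  white: 2476 × 1/4 = 619
χ² = Σ (O − E)² / E
  dark-blue: (622 − 619)² / 619 = 0.0145
  light-blue: (1217 − 1238)² / 1238 = 0.3562
  white: (637 − 619)² / 619 = 0.5234
χ² = 0.0145 + 0.3562 + 0.5234 = 0.8941 ≈ 0.894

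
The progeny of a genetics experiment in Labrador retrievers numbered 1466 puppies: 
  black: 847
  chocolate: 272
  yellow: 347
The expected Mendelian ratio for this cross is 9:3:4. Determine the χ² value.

Total ratio parts = 16. Expected numbers out of 1466:
  black: 1466 × 9/16 = 824.625
  chocolate: 1466 × 3/16 = 274.875
  yellow: 1466 × 4/16 = 366.5
χ² = Σ (O − E)² / E
  black: (847 − 824.625)² / 824.625 = 0.6071
  chocolate: (272 − 274.875)² / 274.875 = 0.0301
  yellow: (347 − 366.5)² / 366.5 = 1.0375
χ² = 0.6071 + 0.0301 + 1.0375 = 1.6747 ≈ 1.675

1.675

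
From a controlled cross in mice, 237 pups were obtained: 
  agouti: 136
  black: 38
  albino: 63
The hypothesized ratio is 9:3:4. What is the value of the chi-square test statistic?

Under the 9:3:4 hypothesis (Σ ratio = 16, N = 237):
  agouti: 237 × 9/16 = 133.3125
  black: 237 × 3/16 = 44.4375
  albino: 237 × 4/16 = 59.25
χ² = Σ (O − E)² / E
  agouti: (136 − 133.3125)² / 133.3125 = 0.0542
  black: (38 − 44.4375)² / 44.4375 = 0.9326
  albino: (63 − 59.25)² / 59.25 = 0.2373
χ² = 0.0542 + 0.9326 + 0.2373 = 1.2241 ≈ 1.224

1.224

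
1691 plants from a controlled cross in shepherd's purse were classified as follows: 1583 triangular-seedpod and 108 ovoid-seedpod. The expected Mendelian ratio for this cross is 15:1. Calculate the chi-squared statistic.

Under the 15:1 hypothesis (Σ ratio = 16, N = 1691):
  triangular-seedpod: 1691 × 15/16 = 1585.3125
  ovoid-seedpod: 1691 × 1/16 = 105.6875
χ² = Σ (O − E)² / E
  triangular-seedpod: (1583 − 1585.3125)² / 1585.3125 = 0.0034
  ovoid-seedpod: (108 − 105.6875)² / 105.6875 = 0.0506
χ² = 0.0034 + 0.0506 = 0.054

0.054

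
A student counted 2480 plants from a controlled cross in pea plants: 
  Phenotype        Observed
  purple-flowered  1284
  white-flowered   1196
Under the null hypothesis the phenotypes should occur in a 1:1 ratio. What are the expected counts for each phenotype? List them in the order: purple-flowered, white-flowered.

Expected counts for N = 2480 under a 1:1 ratio (total parts = 2):
  purple-flowered: 2480 × 1/2 = 1240
  white-flowered: 2480 × 1/2 = 1240

1240, 1240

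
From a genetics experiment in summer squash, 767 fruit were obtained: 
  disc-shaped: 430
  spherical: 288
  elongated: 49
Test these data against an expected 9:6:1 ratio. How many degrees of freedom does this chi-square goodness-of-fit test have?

2

A goodness-of-fit test with 3 phenotype classes has df = 3 − 1 = 2.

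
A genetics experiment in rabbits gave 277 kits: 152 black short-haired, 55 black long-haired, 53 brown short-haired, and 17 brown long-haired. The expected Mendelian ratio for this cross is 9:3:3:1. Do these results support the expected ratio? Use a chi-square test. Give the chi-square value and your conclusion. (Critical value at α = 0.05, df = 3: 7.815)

0.301; consistent

Expected counts for N = 277 under a 9:3:3:1 ratio (total parts = 16):
  black short-haired: 277 × 9/16 = 155.8125
  black long-haired: 277 × 3/16 = 51.9375
  brown short-haired: 277 × 3/16 = 51.9375
  brown long-haired: 277 × 1/16 = 17.3125
χ² = Σ (O − E)² / E
  black short-haired: (152 − 155.8125)² / 155.8125 = 0.0933
  black long-haired: (55 − 51.9375)² / 51.9375 = 0.1806
  brown short-haired: (53 − 51.9375)² / 51.9375 = 0.0217
  brown long-haired: (17 − 17.3125)² / 17.3125 = 0.0056
χ² = 0.0933 + 0.1806 + 0.0217 + 0.0056 = 0.3012 ≈ 0.301
Degrees of freedom = 4 − 1 = 3; critical value at α = 0.05 is 7.815.
Since 0.301 < 7.815, we fail to reject the null hypothesis — the data are consistent with the 9:3:3:1 ratio.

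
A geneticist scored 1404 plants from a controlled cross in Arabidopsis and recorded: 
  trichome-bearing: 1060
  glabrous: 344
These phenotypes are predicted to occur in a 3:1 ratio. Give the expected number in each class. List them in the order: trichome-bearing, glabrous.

Expected counts for N = 1404 under a 3:1 ratio (total parts = 4):
  trichome-bearing: 1404 × 3/4 = 1053
  glabrous: 1404 × 1/4 = 351

1053, 351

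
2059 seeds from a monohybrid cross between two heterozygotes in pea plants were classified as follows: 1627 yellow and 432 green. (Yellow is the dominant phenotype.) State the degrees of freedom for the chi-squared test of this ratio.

For a monohybrid cross between heterozygotes with complete dominance, the expected phenotypic ratio is 3:1.
A goodness-of-fit test with 2 phenotype classes has df = 2 − 1 = 1.

1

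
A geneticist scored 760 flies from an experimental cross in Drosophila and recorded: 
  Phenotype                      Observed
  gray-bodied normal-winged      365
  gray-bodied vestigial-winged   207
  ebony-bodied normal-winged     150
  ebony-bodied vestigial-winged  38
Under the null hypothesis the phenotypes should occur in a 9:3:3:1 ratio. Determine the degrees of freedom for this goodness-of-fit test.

A goodness-of-fit test with 4 phenotype classes has df = 4 − 1 = 3.

3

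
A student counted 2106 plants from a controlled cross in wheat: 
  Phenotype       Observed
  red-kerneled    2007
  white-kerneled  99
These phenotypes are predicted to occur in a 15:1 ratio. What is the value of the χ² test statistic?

The 15:1 ratio has 16 parts, so with N = 2106 the expected counts are:
  red-kerneled: 2106 × 15/16 = 1974.375
  white-kerneled: 2106 × 1/16 = 131.625
χ² = Σ (O − E)² / E
  red-kerneled: (2007 − 1974.375)² / 1974.375 = 0.5391
  white-kerneled: (99 − 131.625)² / 131.625 = 8.0865
χ² = 0.5391 + 8.0865 = 8.6256 ≈ 8.626

8.626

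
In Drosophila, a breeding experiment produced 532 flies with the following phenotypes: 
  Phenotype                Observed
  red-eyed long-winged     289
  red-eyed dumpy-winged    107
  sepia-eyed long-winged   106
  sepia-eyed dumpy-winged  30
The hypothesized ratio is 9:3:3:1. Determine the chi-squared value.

The 9:3:3:1 ratio has 16 parts, so with N = 532 the expected counts are:
  red-eyed long-winged: 532 × 9/16 = 299.25
  red-eyed dumpy-winged: 532 × 3/16 = 99.75
  sepia-eyed long-winged: 532 × 3/16 = 99.75
  sepia-eyed dumpy-winged: 532 × 1/16 = 33.25
χ² = Σ (O − E)² / E
  red-eyed long-winged: (289 − 299.25)² / 299.25 = 0.3511
  red-eyed dumpy-winged: (107 − 99.75)² / 99.75 = 0.5269
  sepia-eyed long-winged: (106 − 99.75)² / 99.75 = 0.3916
  sepia-eyed dumpy-winged: (30 − 33.25)² / 33.25 = 0.3177
χ² = 0.3511 + 0.5269 + 0.3916 + 0.3177 = 1.5873 ≈ 1.587

1.587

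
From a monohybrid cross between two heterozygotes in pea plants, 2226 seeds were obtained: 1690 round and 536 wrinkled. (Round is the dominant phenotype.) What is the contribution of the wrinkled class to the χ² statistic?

For a monohybrid cross between heterozygotes with complete dominance, the expected phenotypic ratio is 3:1.
Total ratio parts = 4. Expected numbers out of 2226:
  round: 2226 × 3/4 = 1669.5
  wrinkled: 2226 × 1/4 = 556.5
Contribution of wrinkled: (536 − 556.5)² / 556.5 = 0.7552

0.755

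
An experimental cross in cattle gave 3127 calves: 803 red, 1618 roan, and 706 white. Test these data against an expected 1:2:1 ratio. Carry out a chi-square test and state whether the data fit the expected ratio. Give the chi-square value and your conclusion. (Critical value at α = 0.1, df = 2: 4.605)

Expected counts for N = 3127 under a 1:2:1 ratio (total parts = 4):
  red: 3127 × 1/4 = 781.75
  roan: 3127 × 2/4 = 1563.5
  white: 3127 × 1/4 = 781.75
χ² = Σ (O − E)² / E
  red: (803 − 781.75)² / 781.75 = 0.5776
  roan: (1618 − 1563.5)² / 1563.5 = 1.8997
  white: (706 − 781.75)² / 781.75 = 7.3400
χ² = 0.5776 + 1.8997 + 7.3400 = 9.8173 ≈ 9.817
Degrees of freedom = 3 − 1 = 2; critical value at α = 0.1 is 4.605.
Since 9.817 > 4.605, we reject the null hypothesis — the data do not fit the 1:2:1 ratio.

9.817; not consistent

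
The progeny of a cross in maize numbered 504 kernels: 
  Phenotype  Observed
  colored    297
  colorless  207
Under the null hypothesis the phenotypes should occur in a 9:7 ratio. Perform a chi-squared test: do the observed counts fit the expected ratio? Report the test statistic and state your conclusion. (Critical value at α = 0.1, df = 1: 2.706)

Expected counts for N = 504 under a 9:7 ratio (total parts = 16):
  colored: 504 × 9/16 = 283.5
  colorless: 504 × 7/16 = 220.5
χ² = Σ (O − E)² / E
  colored: (297 − 283.5)² / 283.5 = 0.6429
  colorless: (207 − 220.5)² / 220.5 = 0.8265
χ² = 0.6429 + 0.8265 = 1.4694 ≈ 1.469
Degrees of freedom = 2 − 1 = 1; critical value at α = 0.1 is 2.706.
Since 1.469 < 2.706, we fail to reject the null hypothesis — the data are consistent with the 9:7 ratio.

1.469; consistent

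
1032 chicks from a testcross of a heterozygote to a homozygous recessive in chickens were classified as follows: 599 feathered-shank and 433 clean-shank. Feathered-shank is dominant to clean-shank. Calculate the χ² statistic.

26.702

A testcross of a heterozygote (Aa × aa) gives a 1:1 phenotypic ratio.
Expected counts for N = 1032 under a 1:1 ratio (total parts = 2):
  feathered-shank: 1032 × 1/2 = 516
  clean-shank: 1032 × 1/2 = 516
χ² = Σ (O − E)² / E
  feathered-shank: (599 − 516)² / 516 = 13.3508
  clean-shank: (433 − 516)² / 516 = 13.3508
χ² = 13.3508 + 13.3508 = 26.7016 ≈ 26.702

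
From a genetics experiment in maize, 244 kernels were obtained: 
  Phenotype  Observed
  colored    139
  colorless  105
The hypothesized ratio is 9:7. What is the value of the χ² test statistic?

Total ratio parts = 16. Expected numbers out of 244:
  colored: 244 × 9/16 = 137.25
  colorless: 244 × 7/16 = 106.75
χ² = Σ (O − E)² / E
  colored: (139 − 137.25)² / 137.25 = 0.0223
  colorless: (105 − 106.75)² / 106.75 = 0.0287
χ² = 0.0223 + 0.0287 = 0.051

0.051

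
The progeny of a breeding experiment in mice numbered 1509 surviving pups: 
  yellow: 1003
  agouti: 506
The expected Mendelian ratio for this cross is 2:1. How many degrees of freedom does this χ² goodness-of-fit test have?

A goodness-of-fit test with 2 phenotype classes has df = 2 − 1 = 1.

1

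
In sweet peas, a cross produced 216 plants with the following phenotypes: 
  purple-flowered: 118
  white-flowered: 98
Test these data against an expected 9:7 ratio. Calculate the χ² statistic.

Under the 9:7 hypothesis (Σ ratio = 16, N = 216):
  purple-flowered: 216 × 9/16 = 121.5
  white-flowered: 216 × 7/16 = 94.5
χ² = Σ (O − E)² / E
  purple-flowered: (118 − 121.5)² / 121.5 = 0.1008
  white-flowered: (98 − 94.5)² / 94.5 = 0.1296
χ² = 0.1008 + 0.1296 = 0.2304 ≈ 0.230

0.230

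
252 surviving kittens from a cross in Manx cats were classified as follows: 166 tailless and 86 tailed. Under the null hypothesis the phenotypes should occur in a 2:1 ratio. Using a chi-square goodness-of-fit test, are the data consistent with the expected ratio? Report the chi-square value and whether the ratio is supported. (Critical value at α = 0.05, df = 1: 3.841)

Expected counts for N = 252 under a 2:1 ratio (total parts = 3):
  tailless: 252 × 2/3 = 168
  tailed: 252 × 1/3 = 84
χ² = Σ (O − E)² / E
  tailless: (166 − 168)² / 168 = 0.0238
  tailed: (86 − 84)² / 84 = 0.0476
χ² = 0.0238 + 0.0476 = 0.0714 ≈ 0.071
Degrees of freedom = 2 − 1 = 1; critical value at α = 0.05 is 3.841.
Since 0.071 < 3.841, we fail to reject the null hypothesis — the data are consistent with the 2:1 ratio.

0.071; consistent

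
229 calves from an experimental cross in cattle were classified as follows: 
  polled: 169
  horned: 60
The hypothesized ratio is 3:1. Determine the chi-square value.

0.176

Under the 3:1 hypothesis (Σ ratio = 4, N = 229):
  polled: 229 × 3/4 = 171.75
  horned: 229 × 1/4 = 57.25
χ² = Σ (O − E)² / E
  polled: (169 − 171.75)² / 171.75 = 0.0440
  horned: (60 − 57.25)² / 57.25 = 0.1321
χ² = 0.0440 + 0.1321 = 0.1761 ≈ 0.176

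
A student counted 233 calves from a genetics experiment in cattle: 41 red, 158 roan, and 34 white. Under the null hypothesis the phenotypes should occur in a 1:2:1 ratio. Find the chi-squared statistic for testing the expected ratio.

Total ratio parts = 4. Expected numbers out of 233:
  red: 233 × 1/4 = 58.25
  roan: 233 × 2/4 = 116.5
  white: 233 × 1/4 = 58.25
χ² = Σ (O − E)² / E
  red: (41 − 58.25)² / 58.25 = 5.1084
  roan: (158 − 116.5)² / 116.5 = 14.7833
  white: (34 − 58.25)² / 58.25 = 10.0955
χ² = 5.1084 + 14.7833 + 10.0955 = 29.9872 ≈ 29.987

29.987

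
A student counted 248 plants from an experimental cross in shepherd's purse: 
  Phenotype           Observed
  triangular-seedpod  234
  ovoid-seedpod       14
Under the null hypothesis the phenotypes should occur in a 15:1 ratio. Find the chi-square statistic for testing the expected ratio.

0.155

The 15:1 ratio has 16 parts, so with N = 248 the expected counts are:
  triangular-seedpod: 248 × 15/16 = 232.5
  ovoid-seedpod: 248 × 1/16 = 15.5
χ² = Σ (O − E)² / E
  triangular-seedpod: (234 − 232.5)² / 232.5 = 0.0097
  ovoid-seedpod: (14 − 15.5)² / 15.5 = 0.1452
χ² = 0.0097 + 0.1452 = 0.1549 ≈ 0.155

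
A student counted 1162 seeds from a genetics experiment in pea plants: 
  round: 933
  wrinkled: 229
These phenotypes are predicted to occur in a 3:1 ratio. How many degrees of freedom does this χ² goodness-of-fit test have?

1

A goodness-of-fit test with 2 phenotype classes has df = 2 − 1 = 1.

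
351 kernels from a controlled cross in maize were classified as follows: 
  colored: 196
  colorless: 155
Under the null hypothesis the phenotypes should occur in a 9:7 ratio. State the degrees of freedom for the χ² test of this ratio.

1

A goodness-of-fit test with 2 phenotype classes has df = 2 − 1 = 1.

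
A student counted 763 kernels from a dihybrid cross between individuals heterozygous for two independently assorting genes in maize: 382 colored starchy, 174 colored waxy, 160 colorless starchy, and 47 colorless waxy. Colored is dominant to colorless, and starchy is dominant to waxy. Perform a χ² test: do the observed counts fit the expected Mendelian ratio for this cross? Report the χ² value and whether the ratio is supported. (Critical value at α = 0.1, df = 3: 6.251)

A dihybrid F₂ with independent assortment and complete dominance at both loci gives a 9:3:3:1 phenotypic ratio.
Expected counts for N = 763 under a 9:3:3:1 ratio (total parts = 16):
  colored starchy: 763 × 9/16 = 429.1875
  colored waxy: 763 × 3/16 = 143.0625
  colorless starchy: 763 × 3/16 = 143.0625
  colorless waxy: 763 × 1/16 = 47.6875
χ² = Σ (O − E)² / E
  colored starchy: (382 − 429.1875)² / 429.1875 = 5.1881
  colored waxy: (174 − 143.0625)² / 143.0625 = 6.6903
  colorless starchy: (160 − 143.0625)² / 143.0625 = 2.0053
  colorless waxy: (47 − 47.6875)² / 47.6875 = 0.0099
χ² = 5.1881 + 6.6903 + 2.0053 + 0.0099 = 13.8936 ≈ 13.894
Degrees of freedom = 4 − 1 = 3; critical value at α = 0.1 is 6.251.
Since 13.894 > 6.251, we reject the null hypothesis — the data do not fit the 9:3:3:1 ratio.

13.894; not consistent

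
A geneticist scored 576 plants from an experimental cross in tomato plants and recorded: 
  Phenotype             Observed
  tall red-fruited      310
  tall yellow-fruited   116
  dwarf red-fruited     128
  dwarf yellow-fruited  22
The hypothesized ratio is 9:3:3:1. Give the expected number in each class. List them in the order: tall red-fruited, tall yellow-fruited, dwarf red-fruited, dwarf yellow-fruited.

Total ratio parts = 16. Expected numbers out of 576:
  tall red-fruited: 576 × 9/16 = 324
  tall yellow-fruited: 576 × 3/16 = 108
  dwarf red-fruited: 576 × 3/16 = 108
  dwarf yellow-fruited: 576 × 1/16 = 36

324, 108, 108, 36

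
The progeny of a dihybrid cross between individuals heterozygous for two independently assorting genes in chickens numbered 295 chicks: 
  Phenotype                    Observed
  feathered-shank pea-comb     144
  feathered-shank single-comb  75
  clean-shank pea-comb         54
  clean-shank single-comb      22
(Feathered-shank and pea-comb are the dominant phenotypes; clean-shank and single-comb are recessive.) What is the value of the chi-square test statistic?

A dihybrid F₂ with independent assortment and complete dominance at both loci gives a 9:3:3:1 phenotypic ratio.
The 9:3:3:1 ratio has 16 parts, so with N = 295 the expected counts are:
  feathered-shank pea-comb: 295 × 9/16 = 165.9375
  feathered-shank single-comb: 295 × 3/16 = 55.3125
  clean-shank pea-comb: 295 × 3/16 = 55.3125
  clean-shank single-comb: 295 × 1/16 = 18.4375
χ² = Σ (O − E)² / E
  feathered-shank pea-comb: (144 − 165.9375)² / 165.9375 = 2.9002
  feathered-shank single-comb: (75 − 55.3125)² / 55.3125 = 7.0074
  clean-shank pea-comb: (54 − 55.3125)² / 55.3125 = 0.0311
  clean-shank single-comb: (22 − 18.4375)² / 18.4375 = 0.6883
χ² = 2.9002 + 7.0074 + 0.0311 + 0.6883 = 10.627

10.627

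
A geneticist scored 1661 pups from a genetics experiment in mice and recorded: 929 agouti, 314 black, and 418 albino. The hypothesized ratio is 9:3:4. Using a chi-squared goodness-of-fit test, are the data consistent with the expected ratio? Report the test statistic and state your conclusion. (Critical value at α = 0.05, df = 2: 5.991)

0.070; consistent

The 9:3:4 ratio has 16 parts, so with N = 1661 the expected counts are:
  agouti: 1661 × 9/16 = 934.3125
  black: 1661 × 3/16 = 311.4375
  albino: 1661 × 4/16 = 415.25
χ² = Σ (O − E)² / E
  agouti: (929 − 934.3125)² / 934.3125 = 0.0302
  black: (314 − 311.4375)² / 311.4375 = 0.0211
  albino: (418 − 415.25)² / 415.25 = 0.0182
χ² = 0.0302 + 0.0211 + 0.0182 = 0.0695 ≈ 0.070
Degrees of freedom = 3 − 1 = 2; critical value at α = 0.05 is 5.991.
Since 0.070 < 5.991, we fail to reject the null hypothesis — the data are consistent with the 9:3:4 ratio.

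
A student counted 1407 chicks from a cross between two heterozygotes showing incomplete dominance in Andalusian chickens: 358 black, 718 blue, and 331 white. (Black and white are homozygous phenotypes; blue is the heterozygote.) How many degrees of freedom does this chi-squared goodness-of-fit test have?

2

With incomplete dominance, a heterozygote × heterozygote cross gives a 1:2:1 phenotypic ratio.
A goodness-of-fit test with 3 phenotype classes has df = 3 − 1 = 2.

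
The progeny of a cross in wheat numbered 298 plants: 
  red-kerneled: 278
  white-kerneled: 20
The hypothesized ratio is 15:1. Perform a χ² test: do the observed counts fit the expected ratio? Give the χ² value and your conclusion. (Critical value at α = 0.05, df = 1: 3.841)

Total ratio parts = 16. Expected numbers out of 298:
  red-kerneled: 298 × 15/16 = 279.375
  white-kerneled: 298 × 1/16 = 18.625
χ² = Σ (O − E)² / E
  red-kerneled: (278 − 279.375)² / 279.375 = 0.0068
  white-kerneled: (20 − 18.625)² / 18.625 = 0.1015
χ² = 0.0068 + 0.1015 = 0.1083 ≈ 0.108
Degrees of freedom = 2 − 1 = 1; critical value at α = 0.05 is 3.841.
Since 0.108 < 3.841, we fail to reject the null hypothesis — the data are consistent with the 15:1 ratio.

0.108; consistent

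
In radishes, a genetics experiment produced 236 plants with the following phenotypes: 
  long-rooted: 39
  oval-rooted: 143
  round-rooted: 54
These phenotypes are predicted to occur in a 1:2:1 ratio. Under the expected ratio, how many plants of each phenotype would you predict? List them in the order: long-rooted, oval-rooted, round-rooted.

59, 118, 59

Total ratio parts = 4. Expected numbers out of 236:
  long-rooted: 236 × 1/4 = 59
  oval-rooted: 236 × 2/4 = 118
  round-rooted: 236 × 1/4 = 59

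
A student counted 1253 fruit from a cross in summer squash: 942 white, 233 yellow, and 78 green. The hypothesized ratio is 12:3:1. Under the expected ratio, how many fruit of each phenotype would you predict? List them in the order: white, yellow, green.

939.75, 234.9375, 78.3125

Expected counts for N = 1253 under a 12:3:1 ratio (total parts = 16):
  white: 1253 × 12/16 = 939.75
  yellow: 1253 × 3/16 = 234.9375
  green: 1253 × 1/16 = 78.3125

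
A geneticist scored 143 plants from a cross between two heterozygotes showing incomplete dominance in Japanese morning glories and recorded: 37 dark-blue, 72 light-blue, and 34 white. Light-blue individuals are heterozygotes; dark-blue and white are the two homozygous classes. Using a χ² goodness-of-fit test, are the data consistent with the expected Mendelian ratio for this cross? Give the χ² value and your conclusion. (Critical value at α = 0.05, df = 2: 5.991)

0.133; consistent

With incomplete dominance, a heterozygote × heterozygote cross gives a 1:2:1 phenotypic ratio.
Under the 1:2:1 hypothesis (Σ ratio = 4, N = 143):
  dark-blue: 143 × 1/4 = 35.75
  light-blue: 143 × 2/4 = 71.5
  white: 143 × 1/4 = 35.75
χ² = Σ (O − E)² / E
  dark-blue: (37 − 35.75)² / 35.75 = 0.0437
  light-blue: (72 − 71.5)² / 71.5 = 0.0035
  white: (34 − 35.75)² / 35.75 = 0.0857
χ² = 0.0437 + 0.0035 + 0.0857 = 0.1329 ≈ 0.133
Degrees of freedom = 3 − 1 = 2; critical value at α = 0.05 is 5.991.
Since 0.133 < 5.991, we fail to reject the null hypothesis — the data are consistent with the 1:2:1 ratio.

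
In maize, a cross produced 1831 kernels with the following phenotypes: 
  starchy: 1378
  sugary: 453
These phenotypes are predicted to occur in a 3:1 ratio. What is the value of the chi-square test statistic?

The 3:1 ratio has 4 parts, so with N = 1831 the expected counts are:
  starchy: 1831 × 3/4 = 1373.25
  sugary: 1831 × 1/4 = 457.75
χ² = Σ (O − E)² / E
  starchy: (1378 − 1373.25)² / 1373.25 = 0.0164
  sugary: (453 − 457.75)² / 457.75 = 0.0493
χ² = 0.0164 + 0.0493 = 0.0657 ≈ 0.066

0.066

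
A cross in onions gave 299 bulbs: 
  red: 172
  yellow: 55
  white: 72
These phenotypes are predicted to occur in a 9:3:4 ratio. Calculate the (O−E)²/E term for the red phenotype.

Expected counts for N = 299 under a 9:3:4 ratio (total parts = 16):
  red: 299 × 9/16 = 168.1875
  yellow: 299 × 3/16 = 56.0625
  white: 299 × 4/16 = 74.75
Contribution of red: (172 − 168.1875)² / 168.1875 = 0.0864

0.086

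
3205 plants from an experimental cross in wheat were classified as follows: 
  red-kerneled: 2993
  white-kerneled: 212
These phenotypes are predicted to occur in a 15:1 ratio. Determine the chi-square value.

Expected counts for N = 3205 under a 15:1 ratio (total parts = 16):
  red-kerneled: 3205 × 15/16 = 3004.6875
  white-kerneled: 3205 × 1/16 = 200.3125
χ² = Σ (O − E)² / E
  red-kerneled: (2993 − 3004.6875)² / 3004.6875 = 0.0455
  white-kerneled: (212 − 200.3125)² / 200.3125 = 0.6819
χ² = 0.0455 + 0.6819 = 0.7274 ≈ 0.727

0.727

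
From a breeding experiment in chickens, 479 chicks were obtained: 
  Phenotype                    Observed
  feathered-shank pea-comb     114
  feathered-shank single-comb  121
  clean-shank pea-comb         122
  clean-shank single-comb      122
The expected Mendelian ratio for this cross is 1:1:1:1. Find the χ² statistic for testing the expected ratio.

0.374

Total ratio parts = 4. Expected numbers out of 479:
  feathered-shank pea-comb: 479 × 1/4 = 119.75
  feathered-shank single-comb: 479 × 1/4 = 119.75
  clean-shank pea-comb: 479 × 1/4 = 119.75
  clean-shank single-comb: 479 × 1/4 = 119.75
χ² = Σ (O − E)² / E
  feathered-shank pea-comb: (114 − 119.75)² / 119.75 = 0.2761
  feathered-shank single-comb: (121 − 119.75)² / 119.75 = 0.0130
  clean-shank pea-comb: (122 − 119.75)² / 119.75 = 0.0423
  clean-shank single-comb: (122 − 119.75)² / 119.75 = 0.0423
χ² = 0.2761 + 0.0130 + 0.0423 + 0.0423 = 0.3737 ≈ 0.374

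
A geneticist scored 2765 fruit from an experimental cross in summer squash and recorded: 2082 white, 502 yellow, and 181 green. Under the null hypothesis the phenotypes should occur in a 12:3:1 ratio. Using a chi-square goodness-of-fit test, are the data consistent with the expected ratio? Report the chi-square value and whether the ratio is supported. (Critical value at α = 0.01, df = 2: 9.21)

The 12:3:1 ratio has 16 parts, so with N = 2765 the expected counts are:
  white: 2765 × 12/16 = 2073.75
  yellow: 2765 × 3/16 = 518.4375
  green: 2765 × 1/16 = 172.8125
χ² = Σ (O − E)² / E
  white: (2082 − 2073.75)² / 2073.75 = 0.0328
  yellow: (502 − 518.4375)² / 518.4375 = 0.5212
  green: (181 − 172.8125)² / 172.8125 = 0.3879
χ² = 0.0328 + 0.5212 + 0.3879 = 0.9419 ≈ 0.942
Degrees of freedom = 3 − 1 = 2; critical value at α = 0.01 is 9.21.
Since 0.942 < 9.21, we fail to reject the null hypothesis — the data are consistent with the 12:3:1 ratio.

0.942; consistent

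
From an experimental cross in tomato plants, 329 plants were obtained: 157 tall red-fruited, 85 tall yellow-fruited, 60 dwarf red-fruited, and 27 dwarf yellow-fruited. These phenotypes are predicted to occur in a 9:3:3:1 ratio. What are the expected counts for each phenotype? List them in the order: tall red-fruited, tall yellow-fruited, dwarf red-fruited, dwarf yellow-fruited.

Total ratio parts = 16. Expected numbers out of 329:
  tall red-fruited: 329 × 9/16 = 185.0625
  tall yellow-fruited: 329 × 3/16 = 61.6875
  dwarf red-fruited: 329 × 3/16 = 61.6875
  dwarf yellow-fruited: 329 × 1/16 = 20.5625

185.0625, 61.6875, 61.6875, 20.5625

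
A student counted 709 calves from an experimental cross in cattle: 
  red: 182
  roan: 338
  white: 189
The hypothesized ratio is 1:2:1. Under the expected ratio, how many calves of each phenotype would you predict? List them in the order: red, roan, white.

177.25, 354.5, 177.25

Expected counts for N = 709 under a 1:2:1 ratio (total parts = 4):
  red: 709 × 1/4 = 177.25
  roan: 709 × 2/4 = 354.5
  white: 709 × 1/4 = 177.25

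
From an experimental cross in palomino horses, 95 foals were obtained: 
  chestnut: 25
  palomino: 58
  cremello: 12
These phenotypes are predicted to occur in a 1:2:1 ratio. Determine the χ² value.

The 1:2:1 ratio has 4 parts, so with N = 95 the expected counts are:
  chestnut: 95 × 1/4 = 23.75
  palomino: 95 × 2/4 = 47.5
  cremello: 95 × 1/4 = 23.75
χ² = Σ (O − E)² / E
  chestnut: (25 − 23.75)² / 23.75 = 0.0658
  palomino: (58 − 47.5)² / 47.5 = 2.3211
  cremello: (12 − 23.75)² / 23.75 = 5.8132
χ² = 0.0658 + 2.3211 + 5.8132 = 8.2001 ≈ 8.200

8.200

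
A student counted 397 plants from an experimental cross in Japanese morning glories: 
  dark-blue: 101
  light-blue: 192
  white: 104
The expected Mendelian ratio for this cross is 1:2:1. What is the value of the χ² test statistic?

0.471

The 1:2:1 ratio has 4 parts, so with N = 397 the expected counts are:
  dark-blue: 397 × 1/4 = 99.25
  light-blue: 397 × 2/4 = 198.5
  white: 397 × 1/4 = 99.25
χ² = Σ (O − E)² / E
  dark-blue: (101 − 99.25)² / 99.25 = 0.0309
  light-blue: (192 − 198.5)² / 198.5 = 0.2128
  white: (104 − 99.25)² / 99.25 = 0.2273
χ² = 0.0309 + 0.2128 + 0.2273 = 0.471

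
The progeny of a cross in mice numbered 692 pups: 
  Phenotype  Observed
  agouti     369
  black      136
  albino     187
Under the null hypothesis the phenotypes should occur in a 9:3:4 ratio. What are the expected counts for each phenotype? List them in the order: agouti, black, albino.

Expected counts for N = 692 under a 9:3:4 ratio (total parts = 16):
  agouti: 692 × 9/16 = 389.25
  black: 692 × 3/16 = 129.75
  albino: 692 × 4/16 = 173

389.25, 129.75, 173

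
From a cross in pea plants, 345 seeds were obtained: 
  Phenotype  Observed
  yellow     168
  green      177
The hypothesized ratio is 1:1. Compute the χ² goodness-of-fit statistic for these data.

Under the 1:1 hypothesis (Σ ratio = 2, N = 345):
  yellow: 345 × 1/2 = 172.5
  green: 345 × 1/2 = 172.5
χ² = Σ (O − E)² / E
  yellow: (168 − 172.5)² / 172.5 = 0.1174
  green: (177 − 172.5)² / 172.5 = 0.1174
χ² = 0.1174 + 0.1174 = 0.2348 ≈ 0.235

0.235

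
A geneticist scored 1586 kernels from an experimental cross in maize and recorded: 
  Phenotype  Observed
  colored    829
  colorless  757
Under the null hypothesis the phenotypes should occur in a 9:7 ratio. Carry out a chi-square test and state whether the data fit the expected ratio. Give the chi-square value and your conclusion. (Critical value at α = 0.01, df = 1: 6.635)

10.209; not consistent

Under the 9:7 hypothesis (Σ ratio = 16, N = 1586):
  colored: 1586 × 9/16 = 892.125
  colorless: 1586 × 7/16 = 693.875
χ² = Σ (O − E)² / E
  colored: (829 − 892.125)² / 892.125 = 4.4666
  colorless: (757 − 693.875)² / 693.875 = 5.7428
χ² = 4.4666 + 5.7428 = 10.2094 ≈ 10.209
Degrees of freedom = 2 − 1 = 1; critical value at α = 0.01 is 6.635.
Since 10.209 > 6.635, we reject the null hypothesis — the data do not fit the 9:7 ratio.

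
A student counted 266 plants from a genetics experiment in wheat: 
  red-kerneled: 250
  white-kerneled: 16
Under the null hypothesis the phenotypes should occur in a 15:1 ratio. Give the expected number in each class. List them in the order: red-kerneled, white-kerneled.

249.375, 16.625

Expected counts for N = 266 under a 15:1 ratio (total parts = 16):
  red-kerneled: 266 × 15/16 = 249.375
  white-kerneled: 266 × 1/16 = 16.625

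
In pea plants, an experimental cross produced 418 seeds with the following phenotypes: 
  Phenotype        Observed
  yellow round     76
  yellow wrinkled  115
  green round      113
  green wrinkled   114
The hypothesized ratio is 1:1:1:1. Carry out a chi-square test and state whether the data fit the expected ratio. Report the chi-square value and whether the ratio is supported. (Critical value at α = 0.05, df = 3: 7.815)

10.383; not consistent

Expected counts for N = 418 under a 1:1:1:1 ratio (total parts = 4):
  yellow round: 418 × 1/4 = 104.5
  yellow wrinkled: 418 × 1/4 = 104.5
  green round: 418 × 1/4 = 104.5
  green wrinkled: 418 × 1/4 = 104.5
χ² = Σ (O − E)² / E
  yellow round: (76 − 104.5)² / 104.5 = 7.7727
  yellow wrinkled: (115 − 104.5)² / 104.5 = 1.0550
  green round: (113 − 104.5)² / 104.5 = 0.6914
  green wrinkled: (114 − 104.5)² / 104.5 = 0.8636
χ² = 7.7727 + 1.0550 + 0.6914 + 0.8636 = 10.3827 ≈ 10.383
Degrees of freedom = 4 − 1 = 3; critical value at α = 0.05 is 7.815.
Since 10.383 > 7.815, we reject the null hypothesis — the data do not fit the 1:1:1:1 ratio.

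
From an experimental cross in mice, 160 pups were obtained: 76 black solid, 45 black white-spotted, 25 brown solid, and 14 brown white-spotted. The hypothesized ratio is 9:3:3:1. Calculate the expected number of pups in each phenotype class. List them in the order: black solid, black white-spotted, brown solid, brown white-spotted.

Expected counts for N = 160 under a 9:3:3:1 ratio (total parts = 16):
  black solid: 160 × 9/16 = 90
  black white-spotted: 160 × 3/16 = 30
  brown solid: 160 × 3/16 = 30
  brown white-spotted: 160 × 1/16 = 10

90, 30, 30, 10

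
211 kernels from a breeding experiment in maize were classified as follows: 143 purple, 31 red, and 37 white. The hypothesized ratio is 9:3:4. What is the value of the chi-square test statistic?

11.536

Total ratio parts = 16. Expected numbers out of 211:
  purple: 211 × 9/16 = 118.6875
  red: 211 × 3/16 = 39.5625
  white: 211 × 4/16 = 52.75
χ² = Σ (O − E)² / E
  purple: (143 − 118.6875)² / 118.6875 = 4.9803
  red: (31 − 39.5625)² / 39.5625 = 1.8532
  white: (37 − 52.75)² / 52.75 = 4.7026
χ² = 4.9803 + 1.8532 + 4.7026 = 11.5361 ≈ 11.536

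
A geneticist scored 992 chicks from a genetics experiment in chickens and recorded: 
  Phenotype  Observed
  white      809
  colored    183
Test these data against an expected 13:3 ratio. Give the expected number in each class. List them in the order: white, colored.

The 13:3 ratio has 16 parts, so with N = 992 the expected counts are:
  white: 992 × 13/16 = 806
  colored: 992 × 3/16 = 186

806, 186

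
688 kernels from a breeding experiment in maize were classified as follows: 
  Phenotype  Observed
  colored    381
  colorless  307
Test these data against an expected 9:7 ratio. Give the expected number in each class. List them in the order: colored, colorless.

Under the 9:7 hypothesis (Σ ratio = 16, N = 688):
  colored: 688 × 9/16 = 387
  colorless: 688 × 7/16 = 301

387, 301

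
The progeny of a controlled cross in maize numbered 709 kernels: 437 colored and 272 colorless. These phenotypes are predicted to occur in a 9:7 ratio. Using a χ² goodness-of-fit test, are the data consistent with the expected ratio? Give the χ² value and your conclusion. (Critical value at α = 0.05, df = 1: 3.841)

Under the 9:7 hypothesis (Σ ratio = 16, N = 709):
  colored: 709 × 9/16 = 398.8125
  colorless: 709 × 7/16 = 310.1875
χ² = Σ (O − E)² / E
  colored: (437 − 398.8125)² / 398.8125 = 3.6566
  colorless: (272 − 310.1875)² / 310.1875 = 4.7013
χ² = 3.6566 + 4.7013 = 8.3579 ≈ 8.358
Degrees of freedom = 2 − 1 = 1; critical value at α = 0.05 is 3.841.
Since 8.358 > 3.841, we reject the null hypothesis — the data do not fit the 9:7 ratio.

8.358; not consistent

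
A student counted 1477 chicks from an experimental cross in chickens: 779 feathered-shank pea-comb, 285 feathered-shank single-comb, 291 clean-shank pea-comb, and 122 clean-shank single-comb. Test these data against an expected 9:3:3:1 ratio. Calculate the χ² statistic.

Total ratio parts = 16. Expected numbers out of 1477:
  feathered-shank pea-comb: 1477 × 9/16 = 830.8125
  feathered-shank single-comb: 1477 × 3/16 = 276.9375
  clean-shank pea-comb: 1477 × 3/16 = 276.9375
  clean-shank single-comb: 1477 × 1/16 = 92.3125
χ² = Σ (O − E)² / E
  feathered-shank pea-comb: (779 − 830.8125)² / 830.8125 = 3.2312
  feathered-shank single-comb: (285 − 276.9375)² / 276.9375 = 0.2347
  clean-shank pea-comb: (291 − 276.9375)² / 276.9375 = 0.7141
  clean-shank single-comb: (122 − 92.3125)² / 92.3125 = 9.5474
χ² = 3.2312 + 0.2347 + 0.7141 + 9.5474 = 13.7274 ≈ 13.727

13.727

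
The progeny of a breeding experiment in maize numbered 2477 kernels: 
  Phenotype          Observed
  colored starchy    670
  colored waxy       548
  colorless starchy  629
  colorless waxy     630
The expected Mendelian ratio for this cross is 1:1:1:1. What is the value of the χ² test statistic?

12.697

The 1:1:1:1 ratio has 4 parts, so with N = 2477 the expected counts are:
  colored starchy: 2477 × 1/4 = 619.25
  colored waxy: 2477 × 1/4 = 619.25
  colorless starchy: 2477 × 1/4 = 619.25
  colorless waxy: 2477 × 1/4 = 619.25
χ² = Σ (O − E)² / E
  colored starchy: (670 − 619.25)² / 619.25 = 4.1592
  colored waxy: (548 − 619.25)² / 619.25 = 8.1979
  colorless starchy: (629 − 619.25)² / 619.25 = 0.1535
  colorless waxy: (630 − 619.25)² / 619.25 = 0.1866
χ² = 4.1592 + 8.1979 + 0.1535 + 0.1866 = 12.6972 ≈ 12.697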